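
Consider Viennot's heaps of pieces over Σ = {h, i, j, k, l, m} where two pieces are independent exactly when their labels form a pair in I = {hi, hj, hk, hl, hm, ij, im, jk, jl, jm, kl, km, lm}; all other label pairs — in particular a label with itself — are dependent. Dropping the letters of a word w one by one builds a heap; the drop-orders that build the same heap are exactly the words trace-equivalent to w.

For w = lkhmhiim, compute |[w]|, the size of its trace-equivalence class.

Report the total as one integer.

piece 0:l — minimal
piece 1:k — minimal
piece 2:h — minimal
piece 3:m — minimal
piece 4:h rests on {2:h}
piece 5:i rests on {0:l, 1:k}
piece 6:i rests on {5:i}
piece 7:m rests on {3:m}
minimal pieces: {0:l, 1:k, 2:h, 3:m}
ways to finish when only these pieces remain (= sum over removing one remaining piece with nothing left below it):
  1 left: {4}→1  {6}→1  {7}→1
  2 left: {2,4}→1  {3,7}→1  {4,6}→2  {4,7}→2  {5,6}→1  {6,7}→2
  3 left: {0,5,6}→1  {1,5,6}→1  {2,4,6}→3  {2,4,7}→3  {3,4,7}→3  {3,6,7}→3  {4,5,6}→3  {4,6,7}→6  {5,6,7}→3
  4 left: {0,1,5,6}→2  {0,4,5,6}→4  {0,5,6,7}→4  {1,4,5,6}→4  {1,5,6,7}→4  {2,3,4,7}→6  {2,4,5,6}→6  {2,4,6,7}→12  {3,4,6,7}→12  {3,5,6,7}→6  {4,5,6,7}→12
  5 left: {0,1,4,5,6}→10  {0,1,5,6,7}→10  {0,2,4,5,6}→10  {0,3,5,6,7}→10  {0,4,5,6,7}→20  {1,2,4,5,6}→10  {1,3,5,6,7}→10  {1,4,5,6,7}→20  {2,3,4,6,7}→30  {2,4,5,6,7}→30  {3,4,5,6,7}→30
  6 left: {0,1,2,4,5,6}→30  {0,1,3,5,6,7}→30  {0,1,4,5,6,7}→60  {0,2,4,5,6,7}→60  {0,3,4,5,6,7}→60  {1,2,4,5,6,7}→60  {1,3,4,5,6,7}→60  {2,3,4,5,6,7}→90
  placing 0:l first → 210 extensions
  placing 1:k first → 210 extensions
  placing 2:h first → 210 extensions
  placing 3:m first → 210 extensions
total linear extensions = 840

840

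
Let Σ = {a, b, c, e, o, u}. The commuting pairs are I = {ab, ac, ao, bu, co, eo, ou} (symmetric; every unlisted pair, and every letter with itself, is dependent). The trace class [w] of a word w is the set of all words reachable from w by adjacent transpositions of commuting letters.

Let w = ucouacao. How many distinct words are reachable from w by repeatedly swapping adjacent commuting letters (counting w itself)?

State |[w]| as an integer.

84

#0=u has no predecessor
#1=c depends on [0:u]
#2=o has no predecessor
#3=u depends on [1:c]
#4=a depends on [3:u]
#5=c depends on [3:u]
#6=a depends on [4:a]
#7=o depends on [2:o]
sources: [0:u, 2:o]
N(rest) = Σ N(rest − s) over sources s of rest; N(one piece) = 1:
  size 1 → [5]=1  [6]=1  [7]=1
  size 2 → [2,7]=1  [4,6]=1  [5,6]=2  [5,7]=2  [6,7]=2
  size 3 → [2,5,7]=3  [2,6,7]=3  [4,5,6]=3  [4,6,7]=3  [5,6,7]=6
  size 4 → [2,4,6,7]=6  [2,5,6,7]=12  [3,4,5,6]=3  [4,5,6,7]=12
  size 5 → [1,3,4,5,6]=3  [2,4,5,6,7]=30  [3,4,5,6,7]=15
  size 6 → [0,1,3,4,5,6]=3  [1,3,4,5,6,7]=18  [2,3,4,5,6,7]=45
  first=0(u) contributes 63
  first=2(o) contributes 21
|[w]| = 84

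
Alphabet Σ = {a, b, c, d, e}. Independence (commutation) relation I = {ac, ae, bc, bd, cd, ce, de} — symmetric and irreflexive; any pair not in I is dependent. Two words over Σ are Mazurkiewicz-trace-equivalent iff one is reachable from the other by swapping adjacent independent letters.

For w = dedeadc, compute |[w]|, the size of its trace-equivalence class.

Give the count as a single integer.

105

piece 0:d — minimal
piece 1:e — minimal
piece 2:d rests on {0:d}
piece 3:e rests on {1:e}
piece 4:a rests on {2:d}
piece 5:d rests on {4:a}
piece 6:c — minimal
minimal pieces: {0:d, 1:e, 6:c}
ways to finish when only these pieces remain (= sum over removing one remaining piece with nothing left below it):
  1 left: {3}→1  {5}→1  {6}→1
  2 left: {1,3}→1  {3,5}→2  {3,6}→2  {4,5}→1  {5,6}→2
  3 left: {1,3,5}→3  {1,3,6}→3  {2,4,5}→1  {3,4,5}→3  {3,5,6}→6  {4,5,6}→3
  4 left: {0,2,4,5}→1  {1,3,4,5}→6  {1,3,5,6}→12  {2,3,4,5}→4  {2,4,5,6}→4  {3,4,5,6}→12
  5 left: {0,2,3,4,5}→5  {0,2,4,5,6}→5  {1,2,3,4,5}→10  {1,3,4,5,6}→30  {2,3,4,5,6}→20
  placing 0:d first → 60 extensions
  placing 1:e first → 30 extensions
  placing 6:c first → 15 extensions
total linear extensions = 105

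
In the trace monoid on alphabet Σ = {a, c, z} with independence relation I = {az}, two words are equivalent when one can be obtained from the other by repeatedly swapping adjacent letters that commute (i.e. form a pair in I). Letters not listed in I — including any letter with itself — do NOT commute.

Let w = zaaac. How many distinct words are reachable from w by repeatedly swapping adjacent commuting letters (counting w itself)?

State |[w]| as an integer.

4

piece 0:z — minimal
piece 1:a — minimal
piece 2:a rests on {1:a}
piece 3:a rests on {2:a}
piece 4:c rests on {0:z, 3:a}
minimal pieces: {0:z, 1:a}
ways to finish when only these pieces remain (= sum over removing one remaining piece with nothing left below it):
  1 left: {4}→1
  2 left: {0,4}→1  {3,4}→1
  3 left: {0,3,4}→2  {2,3,4}→1
  placing 0:z first → 1 extensions
  placing 1:a first → 3 extensions
total linear extensions = 4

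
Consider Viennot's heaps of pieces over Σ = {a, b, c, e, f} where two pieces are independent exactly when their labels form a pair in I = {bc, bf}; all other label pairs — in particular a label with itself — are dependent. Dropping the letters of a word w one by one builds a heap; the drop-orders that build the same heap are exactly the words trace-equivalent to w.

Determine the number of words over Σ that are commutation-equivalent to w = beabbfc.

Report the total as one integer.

6

0(b) covers ∅
1(e) covers 0:b
2(a) covers 1:e
3(b) covers 2:a
4(b) covers 3:b
5(f) covers 2:a
6(c) covers 5:f
floor of heap: 0:b
completions by unplaced set U, small U first (add the entries for U minus each lowest piece of U):
  |U|=1: {4}:1  {6}:1
  |U|=2: {3,4}:1  {4,6}:2  {5,6}:1
  |U|=3: {3,4,6}:3  {4,5,6}:3
  |U|=4: {3,4,5,6}:6
  |U|=5: {2,3,4,5,6}:6
  start at 0(b): 6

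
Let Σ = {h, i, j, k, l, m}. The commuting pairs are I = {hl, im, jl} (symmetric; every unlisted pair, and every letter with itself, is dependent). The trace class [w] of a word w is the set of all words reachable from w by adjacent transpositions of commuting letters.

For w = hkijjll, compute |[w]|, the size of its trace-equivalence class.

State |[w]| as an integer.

6

drop 0:h onto floor
drop 1:k onto {0:h}
drop 2:i onto {1:k}
drop 3:j onto {2:i}
drop 4:j onto {3:j}
drop 5:l onto {2:i}
drop 6:l onto {5:l}
ground layer = {0:h}
drop-orders for the pieces not yet dropped (sum over which currently-grounded one goes next):
  1 to go: {4} 1  {6} 1
  2 to go: {3,4} 1  {4,6} 2  {5,6} 1
  3 to go: {3,4,6} 3  {4,5,6} 3
  4 to go: {3,4,5,6} 6
  5 to go: {2,3,4,5,6} 6
  if 0:h drops first: 6 orders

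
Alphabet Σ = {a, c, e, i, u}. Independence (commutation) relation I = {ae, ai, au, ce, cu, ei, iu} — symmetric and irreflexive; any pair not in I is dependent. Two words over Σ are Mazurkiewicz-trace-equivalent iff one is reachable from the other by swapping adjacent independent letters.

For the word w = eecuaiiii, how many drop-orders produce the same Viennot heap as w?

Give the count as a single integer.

0(e) covers ∅
1(e) covers 0:e
2(c) covers ∅
3(u) covers 1:e
4(a) covers 2:c
5(i) covers 2:c
6(i) covers 5:i
7(i) covers 6:i
8(i) covers 7:i
floor of heap: 0:e, 2:c
completions by unplaced set U, small U first (add the entries for U minus each lowest piece of U):
  |U|=1: {3}:1  {4}:1  {8}:1
  |U|=2: {1,3}:1  {3,4}:2  {3,8}:2  {4,8}:2  {7,8}:1
  |U|=3: {0,1,3}:1  {1,3,4}:3  {1,3,8}:3  {3,4,8}:6  {3,7,8}:3  {4,7,8}:3  {6,7,8}:1
  |U|=4: {0,1,3,4}:4  {0,1,3,8}:4  {1,3,4,8}:12  {1,3,7,8}:6  {3,4,7,8}:12  {3,6,7,8}:4  {4,6,7,8}:4  {5,6,7,8}:1
  |U|=5: {0,1,3,4,8}:20  {0,1,3,7,8}:10  {1,3,4,7,8}:30  {1,3,6,7,8}:10  {3,4,6,7,8}:20  {3,5,6,7,8}:5  {4,5,6,7,8}:5
  |U|=6: {0,1,3,4,7,8}:60  {0,1,3,6,7,8}:20  {1,3,4,6,7,8}:60  {1,3,5,6,7,8}:15  {2,4,5,6,7,8}:5  {3,4,5,6,7,8}:30
  |U|=7: {0,1,3,4,6,7,8}:140  {0,1,3,5,6,7,8}:35  {1,3,4,5,6,7,8}:105  {2,3,4,5,6,7,8}:35
  start at 0(e): 140
  start at 2(c): 280
sum over floor = 420

420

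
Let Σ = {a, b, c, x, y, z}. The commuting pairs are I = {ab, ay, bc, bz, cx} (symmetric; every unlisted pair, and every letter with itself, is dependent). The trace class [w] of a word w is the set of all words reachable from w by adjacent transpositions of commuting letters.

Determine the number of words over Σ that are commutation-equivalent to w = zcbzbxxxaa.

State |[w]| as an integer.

drop 0:z onto floor
drop 1:c onto {0:z}
drop 2:b onto floor
drop 3:z onto {1:c}
drop 4:b onto {2:b}
drop 5:x onto {3:z, 4:b}
drop 6:x onto {5:x}
drop 7:x onto {6:x}
drop 8:a onto {7:x}
drop 9:a onto {8:a}
ground layer = {0:z, 2:b}
drop-orders for the pieces not yet dropped (sum over which currently-grounded one goes next):
  1 to go: {9} 1
  2 to go: {8,9} 1
  3 to go: {7,8,9} 1
  4 to go: {6,7,8,9} 1
  5 to go: {5,6,7,8,9} 1
  6 to go: {3,5,6,7,8,9} 1  {4,5,6,7,8,9} 1
  7 to go: {1,3,5,6,7,8,9} 1  {2,4,5,6,7,8,9} 1  {3,4,5,6,7,8,9} 2
  8 to go: {0,1,3,5,6,7,8,9} 1  {1,3,4,5,6,7,8,9} 3  {2,3,4,5,6,7,8,9} 3
  if 0:z drops first: 6 orders
  if 2:b drops first: 4 orders
heap linearizations: 10

10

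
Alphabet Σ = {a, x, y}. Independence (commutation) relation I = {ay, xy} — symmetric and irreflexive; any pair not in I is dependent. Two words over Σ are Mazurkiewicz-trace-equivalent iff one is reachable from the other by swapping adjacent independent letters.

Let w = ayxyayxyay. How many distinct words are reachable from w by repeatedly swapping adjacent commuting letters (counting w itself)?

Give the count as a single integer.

piece 0:a — minimal
piece 1:y — minimal
piece 2:x rests on {0:a}
piece 3:y rests on {1:y}
piece 4:a rests on {2:x}
piece 5:y rests on {3:y}
piece 6:x rests on {4:a}
piece 7:y rests on {5:y}
piece 8:a rests on {6:x}
piece 9:y rests on {7:y}
minimal pieces: {0:a, 1:y}
ways to finish when only these pieces remain (= sum over removing one remaining piece with nothing left below it):
  1 left: {8}→1  {9}→1
  2 left: {6,8}→1  {7,9}→1  {8,9}→2
  3 left: {4,6,8}→1  {5,7,9}→1  {6,8,9}→3  {7,8,9}→3
  4 left: {2,4,6,8}→1  {3,5,7,9}→1  {4,6,8,9}→4  {5,7,8,9}→4  {6,7,8,9}→6
  5 left: {0,2,4,6,8}→1  {1,3,5,7,9}→1  {2,4,6,8,9}→5  {3,5,7,8,9}→5  {4,6,7,8,9}→10  {5,6,7,8,9}→10
  6 left: {0,2,4,6,8,9}→6  {1,3,5,7,8,9}→6  {2,4,6,7,8,9}→15  {3,5,6,7,8,9}→15  {4,5,6,7,8,9}→20
  7 left: {0,2,4,6,7,8,9}→21  {1,3,5,6,7,8,9}→21  {2,4,5,6,7,8,9}→35  {3,4,5,6,7,8,9}→35
  8 left: {0,2,4,5,6,7,8,9}→56  {1,3,4,5,6,7,8,9}→56  {2,3,4,5,6,7,8,9}→70
  placing 0:a first → 126 extensions
  placing 1:y first → 126 extensions
total linear extensions = 252

252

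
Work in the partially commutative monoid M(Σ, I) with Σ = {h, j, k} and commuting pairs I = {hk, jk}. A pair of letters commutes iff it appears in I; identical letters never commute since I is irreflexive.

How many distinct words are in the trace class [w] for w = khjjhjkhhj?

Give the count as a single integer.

piece 0:k — minimal
piece 1:h — minimal
piece 2:j rests on {1:h}
piece 3:j rests on {2:j}
piece 4:h rests on {3:j}
piece 5:j rests on {4:h}
piece 6:k rests on {0:k}
piece 7:h rests on {5:j}
piece 8:h rests on {7:h}
piece 9:j rests on {8:h}
minimal pieces: {0:k, 1:h}
ways to finish when only these pieces remain (= sum over removing one remaining piece with nothing left below it):
  1 left: {6}→1  {9}→1
  2 left: {0,6}→1  {6,9}→2  {8,9}→1
  3 left: {0,6,9}→3  {6,8,9}→3  {7,8,9}→1
  4 left: {0,6,8,9}→6  {5,7,8,9}→1  {6,7,8,9}→4
  5 left: {0,6,7,8,9}→10  {4,5,7,8,9}→1  {5,6,7,8,9}→5
  6 left: {0,5,6,7,8,9}→15  {3,4,5,7,8,9}→1  {4,5,6,7,8,9}→6
  7 left: {0,4,5,6,7,8,9}→21  {2,3,4,5,7,8,9}→1  {3,4,5,6,7,8,9}→7
  8 left: {0,3,4,5,6,7,8,9}→28  {1,2,3,4,5,7,8,9}→1  {2,3,4,5,6,7,8,9}→8
  placing 0:k first → 9 extensions
  placing 1:h first → 36 extensions
total linear extensions = 45

45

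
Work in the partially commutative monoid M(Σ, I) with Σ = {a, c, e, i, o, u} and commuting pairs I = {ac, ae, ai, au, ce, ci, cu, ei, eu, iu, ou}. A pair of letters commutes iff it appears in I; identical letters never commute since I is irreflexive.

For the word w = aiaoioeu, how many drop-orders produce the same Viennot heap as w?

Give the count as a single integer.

24

#0=a has no predecessor
#1=i has no predecessor
#2=a depends on [0:a]
#3=o depends on [1:i, 2:a]
#4=i depends on [3:o]
#5=o depends on [4:i]
#6=e depends on [5:o]
#7=u has no predecessor
sources: [0:a, 1:i, 7:u]
N(rest) = Σ N(rest − s) over sources s of rest; N(one piece) = 1:
  size 1 → [6]=1  [7]=1
  size 2 → [5,6]=1  [6,7]=2
  size 3 → [4,5,6]=1  [5,6,7]=3
  size 4 → [3,4,5,6]=1  [4,5,6,7]=4
  size 5 → [1,3,4,5,6]=1  [2,3,4,5,6]=1  [3,4,5,6,7]=5
  size 6 → [0,2,3,4,5,6]=1  [1,2,3,4,5,6]=2  [1,3,4,5,6,7]=6  [2,3,4,5,6,7]=6
  first=0(a) contributes 14
  first=1(i) contributes 7
  first=7(u) contributes 3
|[w]| = 24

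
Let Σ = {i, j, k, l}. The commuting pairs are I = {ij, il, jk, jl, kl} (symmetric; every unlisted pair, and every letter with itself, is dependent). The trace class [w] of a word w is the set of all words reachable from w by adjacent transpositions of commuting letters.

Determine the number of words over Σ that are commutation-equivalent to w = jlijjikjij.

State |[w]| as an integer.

1260

#0=j has no predecessor
#1=l has no predecessor
#2=i has no predecessor
#3=j depends on [0:j]
#4=j depends on [3:j]
#5=i depends on [2:i]
#6=k depends on [5:i]
#7=j depends on [4:j]
#8=i depends on [6:k]
#9=j depends on [7:j]
sources: [0:j, 1:l, 2:i]
N(rest) = Σ N(rest − s) over sources s of rest; N(one piece) = 1:
  size 1 → [1]=1  [8]=1  [9]=1
  size 2 → [1,8]=2  [1,9]=2  [6,8]=1  [7,9]=1  [8,9]=2
  size 3 → [1,6,8]=3  [1,7,9]=3  [1,8,9]=6  [4,7,9]=1  [5,6,8]=1  [6,8,9]=3  [7,8,9]=3
  size 4 → [1,4,7,9]=4  [1,5,6,8]=4  [1,6,8,9]=12  [1,7,8,9]=12  [2,5,6,8]=1  [3,4,7,9]=1  [4,7,8,9]=4  [5,6,8,9]=4  [6,7,8,9]=6
  size 5 → [0,3,4,7,9]=1  [1,2,5,6,8]=5  [1,3,4,7,9]=5  [1,4,7,8,9]=20  [1,5,6,8,9]=20  [1,6,7,8,9]=30  [2,5,6,8,9]=5  [3,4,7,8,9]=5  [4,6,7,8,9]=10  [5,6,7,8,9]=10
  size 6 → [0,1,3,4,7,9]=6  [0,3,4,7,8,9]=6  [1,2,5,6,8,9]=30  [1,3,4,7,8,9]=30  [1,4,6,7,8,9]=60  [1,5,6,7,8,9]=60  [2,5,6,7,8,9]=15  [3,4,6,7,8,9]=15  [4,5,6,7,8,9]=20
  size 7 → [0,1,3,4,7,8,9]=42  [0,3,4,6,7,8,9]=21  [1,2,5,6,7,8,9]=105  [1,3,4,6,7,8,9]=105  [1,4,5,6,7,8,9]=140  [2,4,5,6,7,8,9]=35  [3,4,5,6,7,8,9]=35
  size 8 → [0,1,3,4,6,7,8,9]=168  [0,3,4,5,6,7,8,9]=56  [1,2,4,5,6,7,8,9]=280  [1,3,4,5,6,7,8,9]=280  [2,3,4,5,6,7,8,9]=70
  first=0(j) contributes 630
  first=1(l) contributes 126
  first=2(i) contributes 504
|[w]| = 1260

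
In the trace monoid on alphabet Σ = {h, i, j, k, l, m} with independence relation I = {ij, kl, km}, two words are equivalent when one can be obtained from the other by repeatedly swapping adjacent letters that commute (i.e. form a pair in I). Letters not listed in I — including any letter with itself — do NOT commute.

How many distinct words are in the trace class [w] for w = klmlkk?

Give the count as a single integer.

20

drop 0:k onto floor
drop 1:l onto floor
drop 2:m onto {1:l}
drop 3:l onto {2:m}
drop 4:k onto {0:k}
drop 5:k onto {4:k}
ground layer = {0:k, 1:l}
drop-orders for the pieces not yet dropped (sum over which currently-grounded one goes next):
  1 to go: {3} 1  {5} 1
  2 to go: {2,3} 1  {3,5} 2  {4,5} 1
  3 to go: {0,4,5} 1  {1,2,3} 1  {2,3,5} 3  {3,4,5} 3
  4 to go: {0,3,4,5} 4  {1,2,3,5} 4  {2,3,4,5} 6
  if 0:k drops first: 10 orders
  if 1:l drops first: 10 orders
heap linearizations: 20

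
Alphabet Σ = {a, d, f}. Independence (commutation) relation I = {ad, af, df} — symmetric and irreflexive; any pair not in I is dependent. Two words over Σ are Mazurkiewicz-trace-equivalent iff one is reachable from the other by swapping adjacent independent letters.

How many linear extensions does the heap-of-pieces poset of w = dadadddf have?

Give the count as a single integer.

168

piece 0:d — minimal
piece 1:a — minimal
piece 2:d rests on {0:d}
piece 3:a rests on {1:a}
piece 4:d rests on {2:d}
piece 5:d rests on {4:d}
piece 6:d rests on {5:d}
piece 7:f — minimal
minimal pieces: {0:d, 1:a, 7:f}
ways to finish when only these pieces remain (= sum over removing one remaining piece with nothing left below it):
  1 left: {3}→1  {6}→1  {7}→1
  2 left: {1,3}→1  {3,6}→2  {3,7}→2  {5,6}→1  {6,7}→2
  3 left: {1,3,6}→3  {1,3,7}→3  {3,5,6}→3  {3,6,7}→6  {4,5,6}→1  {5,6,7}→3
  4 left: {1,3,5,6}→6  {1,3,6,7}→12  {2,4,5,6}→1  {3,4,5,6}→4  {3,5,6,7}→12  {4,5,6,7}→4
  5 left: {0,2,4,5,6}→1  {1,3,4,5,6}→10  {1,3,5,6,7}→30  {2,3,4,5,6}→5  {2,4,5,6,7}→5  {3,4,5,6,7}→20
  6 left: {0,2,3,4,5,6}→6  {0,2,4,5,6,7}→6  {1,2,3,4,5,6}→15  {1,3,4,5,6,7}→60  {2,3,4,5,6,7}→30
  placing 0:d first → 105 extensions
  placing 1:a first → 42 extensions
  placing 7:f first → 21 extensions
total linear extensions = 168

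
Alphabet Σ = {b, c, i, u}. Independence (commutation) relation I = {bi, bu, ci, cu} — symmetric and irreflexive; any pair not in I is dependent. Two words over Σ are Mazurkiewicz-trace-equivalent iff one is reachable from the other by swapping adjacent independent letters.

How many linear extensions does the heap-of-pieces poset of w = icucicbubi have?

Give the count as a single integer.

252

piece 0:i — minimal
piece 1:c — minimal
piece 2:u rests on {0:i}
piece 3:c rests on {1:c}
piece 4:i rests on {2:u}
piece 5:c rests on {3:c}
piece 6:b rests on {5:c}
piece 7:u rests on {4:i}
piece 8:b rests on {6:b}
piece 9:i rests on {7:u}
minimal pieces: {0:i, 1:c}
ways to finish when only these pieces remain (= sum over removing one remaining piece with nothing left below it):
  1 left: {8}→1  {9}→1
  2 left: {6,8}→1  {7,9}→1  {8,9}→2
  3 left: {4,7,9}→1  {5,6,8}→1  {6,8,9}→3  {7,8,9}→3
  4 left: {2,4,7,9}→1  {3,5,6,8}→1  {4,7,8,9}→4  {5,6,8,9}→4  {6,7,8,9}→6
  5 left: {0,2,4,7,9}→1  {1,3,5,6,8}→1  {2,4,7,8,9}→5  {3,5,6,8,9}→5  {4,6,7,8,9}→10  {5,6,7,8,9}→10
  6 left: {0,2,4,7,8,9}→6  {1,3,5,6,8,9}→6  {2,4,6,7,8,9}→15  {3,5,6,7,8,9}→15  {4,5,6,7,8,9}→20
  7 left: {0,2,4,6,7,8,9}→21  {1,3,5,6,7,8,9}→21  {2,4,5,6,7,8,9}→35  {3,4,5,6,7,8,9}→35
  8 left: {0,2,4,5,6,7,8,9}→56  {1,3,4,5,6,7,8,9}→56  {2,3,4,5,6,7,8,9}→70
  placing 0:i first → 126 extensions
  placing 1:c first → 126 extensions
total linear extensions = 252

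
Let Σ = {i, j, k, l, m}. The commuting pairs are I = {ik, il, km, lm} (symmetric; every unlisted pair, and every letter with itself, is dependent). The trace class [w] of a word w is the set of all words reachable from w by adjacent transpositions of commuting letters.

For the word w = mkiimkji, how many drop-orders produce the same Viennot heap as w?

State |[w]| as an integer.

#0=m has no predecessor
#1=k has no predecessor
#2=i depends on [0:m]
#3=i depends on [2:i]
#4=m depends on [3:i]
#5=k depends on [1:k]
#6=j depends on [4:m, 5:k]
#7=i depends on [6:j]
sources: [0:m, 1:k]
N(rest) = Σ N(rest − s) over sources s of rest; N(one piece) = 1:
  size 1 → [7]=1
  size 2 → [6,7]=1
  size 3 → [4,6,7]=1  [5,6,7]=1
  size 4 → [1,5,6,7]=1  [3,4,6,7]=1  [4,5,6,7]=2
  size 5 → [1,4,5,6,7]=3  [2,3,4,6,7]=1  [3,4,5,6,7]=3
  size 6 → [0,2,3,4,6,7]=1  [1,3,4,5,6,7]=6  [2,3,4,5,6,7]=4
  first=0(m) contributes 10
  first=1(k) contributes 5
|[w]| = 15

15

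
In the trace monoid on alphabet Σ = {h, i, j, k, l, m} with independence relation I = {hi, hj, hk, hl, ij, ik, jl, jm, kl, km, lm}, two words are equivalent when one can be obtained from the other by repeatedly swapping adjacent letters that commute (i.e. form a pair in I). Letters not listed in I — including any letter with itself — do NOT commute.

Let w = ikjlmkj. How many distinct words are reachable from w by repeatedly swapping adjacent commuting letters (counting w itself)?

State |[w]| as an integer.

drop 0:i onto floor
drop 1:k onto floor
drop 2:j onto {1:k}
drop 3:l onto {0:i}
drop 4:m onto {0:i}
drop 5:k onto {2:j}
drop 6:j onto {5:k}
ground layer = {0:i, 1:k}
drop-orders for the pieces not yet dropped (sum over which currently-grounded one goes next):
  1 to go: {3} 1  {4} 1  {6} 1
  2 to go: {3,4} 2  {3,6} 2  {4,6} 2  {5,6} 1
  3 to go: {0,3,4} 2  {2,5,6} 1  {3,4,6} 6  {3,5,6} 3  {4,5,6} 3
  4 to go: {0,3,4,6} 8  {1,2,5,6} 1  {2,3,5,6} 4  {2,4,5,6} 4  {3,4,5,6} 12
  5 to go: {0,3,4,5,6} 20  {1,2,3,5,6} 5  {1,2,4,5,6} 5  {2,3,4,5,6} 20
  if 0:i drops first: 30 orders
  if 1:k drops first: 40 orders
heap linearizations: 70

70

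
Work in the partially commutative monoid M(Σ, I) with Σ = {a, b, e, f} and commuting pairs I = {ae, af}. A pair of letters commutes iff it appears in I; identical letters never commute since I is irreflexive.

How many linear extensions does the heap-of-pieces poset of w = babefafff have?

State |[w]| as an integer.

piece 0:b — minimal
piece 1:a rests on {0:b}
piece 2:b rests on {1:a}
piece 3:e rests on {2:b}
piece 4:f rests on {3:e}
piece 5:a rests on {2:b}
piece 6:f rests on {4:f}
piece 7:f rests on {6:f}
piece 8:f rests on {7:f}
minimal pieces: {0:b}
ways to finish when only these pieces remain (= sum over removing one remaining piece with nothing left below it):
  1 left: {5}→1  {8}→1
  2 left: {5,8}→2  {7,8}→1
  3 left: {5,7,8}→3  {6,7,8}→1
  4 left: {4,6,7,8}→1  {5,6,7,8}→4
  5 left: {3,4,6,7,8}→1  {4,5,6,7,8}→5
  6 left: {3,4,5,6,7,8}→6
  7 left: {2,3,4,5,6,7,8}→6
  placing 0:b first → 6 extensions

6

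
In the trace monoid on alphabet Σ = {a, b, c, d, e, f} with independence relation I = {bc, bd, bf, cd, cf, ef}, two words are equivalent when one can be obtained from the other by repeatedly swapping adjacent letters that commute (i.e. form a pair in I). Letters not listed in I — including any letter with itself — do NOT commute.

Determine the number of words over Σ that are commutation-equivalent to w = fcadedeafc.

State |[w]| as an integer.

4

0(f) covers ∅
1(c) covers ∅
2(a) covers 0:f, 1:c
3(d) covers 2:a
4(e) covers 3:d
5(d) covers 4:e
6(e) covers 5:d
7(a) covers 6:e
8(f) covers 7:a
9(c) covers 7:a
floor of heap: 0:f, 1:c
completions by unplaced set U, small U first (add the entries for U minus each lowest piece of U):
  |U|=1: {8}:1  {9}:1
  |U|=2: {8,9}:2
  |U|=3: {7,8,9}:2
  |U|=4: {6,7,8,9}:2
  |U|=5: {5,6,7,8,9}:2
  |U|=6: {4,5,6,7,8,9}:2
  |U|=7: {3,4,5,6,7,8,9}:2
  |U|=8: {2,3,4,5,6,7,8,9}:2
  start at 0(f): 2
  start at 1(c): 2
sum over floor = 4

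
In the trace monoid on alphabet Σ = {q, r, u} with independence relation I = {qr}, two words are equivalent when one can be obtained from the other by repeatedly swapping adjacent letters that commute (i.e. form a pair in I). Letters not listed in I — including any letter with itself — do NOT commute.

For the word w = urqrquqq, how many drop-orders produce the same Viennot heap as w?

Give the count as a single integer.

#0=u has no predecessor
#1=r depends on [0:u]
#2=q depends on [0:u]
#3=r depends on [1:r]
#4=q depends on [2:q]
#5=u depends on [3:r, 4:q]
#6=q depends on [5:u]
#7=q depends on [6:q]
sources: [0:u]
N(rest) = Σ N(rest − s) over sources s of rest; N(one piece) = 1:
  size 1 → [7]=1
  size 2 → [6,7]=1
  size 3 → [5,6,7]=1
  size 4 → [3,5,6,7]=1  [4,5,6,7]=1
  size 5 → [1,3,5,6,7]=1  [2,4,5,6,7]=1  [3,4,5,6,7]=2
  size 6 → [1,3,4,5,6,7]=3  [2,3,4,5,6,7]=3
  first=0(u) contributes 6

6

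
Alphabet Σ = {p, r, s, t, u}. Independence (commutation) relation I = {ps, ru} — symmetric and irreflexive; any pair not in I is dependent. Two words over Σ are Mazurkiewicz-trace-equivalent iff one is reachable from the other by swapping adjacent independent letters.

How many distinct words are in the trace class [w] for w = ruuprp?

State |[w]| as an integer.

#0=r has no predecessor
#1=u has no predecessor
#2=u depends on [1:u]
#3=p depends on [0:r, 2:u]
#4=r depends on [3:p]
#5=p depends on [4:r]
sources: [0:r, 1:u]
N(rest) = Σ N(rest − s) over sources s of rest; N(one piece) = 1:
  size 1 → [5]=1
  size 2 → [4,5]=1
  size 3 → [3,4,5]=1
  size 4 → [0,3,4,5]=1  [2,3,4,5]=1
  first=0(r) contributes 1
  first=1(u) contributes 2
|[w]| = 3

3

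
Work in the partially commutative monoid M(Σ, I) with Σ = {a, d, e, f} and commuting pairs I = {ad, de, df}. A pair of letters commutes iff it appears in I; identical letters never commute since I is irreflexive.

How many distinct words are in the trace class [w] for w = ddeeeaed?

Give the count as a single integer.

56

0(d) covers ∅
1(d) covers 0:d
2(e) covers ∅
3(e) covers 2:e
4(e) covers 3:e
5(a) covers 4:e
6(e) covers 5:a
7(d) covers 1:d
floor of heap: 0:d, 2:e
completions by unplaced set U, small U first (add the entries for U minus each lowest piece of U):
  |U|=1: {6}:1  {7}:1
  |U|=2: {1,7}:1  {5,6}:1  {6,7}:2
  |U|=3: {0,1,7}:1  {1,6,7}:3  {4,5,6}:1  {5,6,7}:3
  |U|=4: {0,1,6,7}:4  {1,5,6,7}:6  {3,4,5,6}:1  {4,5,6,7}:4
  |U|=5: {0,1,5,6,7}:10  {1,4,5,6,7}:10  {2,3,4,5,6}:1  {3,4,5,6,7}:5
  |U|=6: {0,1,4,5,6,7}:20  {1,3,4,5,6,7}:15  {2,3,4,5,6,7}:6
  start at 0(d): 21
  start at 2(e): 35
sum over floor = 56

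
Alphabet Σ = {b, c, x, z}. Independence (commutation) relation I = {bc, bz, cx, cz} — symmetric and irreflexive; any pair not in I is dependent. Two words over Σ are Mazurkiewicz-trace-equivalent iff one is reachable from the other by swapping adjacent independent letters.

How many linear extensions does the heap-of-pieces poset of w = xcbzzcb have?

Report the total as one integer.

126

drop 0:x onto floor
drop 1:c onto floor
drop 2:b onto {0:x}
drop 3:z onto {0:x}
drop 4:z onto {3:z}
drop 5:c onto {1:c}
drop 6:b onto {2:b}
ground layer = {0:x, 1:c}
drop-orders for the pieces not yet dropped (sum over which currently-grounded one goes next):
  1 to go: {4} 1  {5} 1  {6} 1
  2 to go: {1,5} 1  {2,6} 1  {3,4} 1  {4,5} 2  {4,6} 2  {5,6} 2
  3 to go: {1,4,5} 3  {1,5,6} 3  {2,4,6} 3  {2,5,6} 3  {3,4,5} 3  {3,4,6} 3  {4,5,6} 6
  4 to go: {1,2,5,6} 6  {1,3,4,5} 6  {1,4,5,6} 12  {2,3,4,6} 6  {2,4,5,6} 12  {3,4,5,6} 12
  5 to go: {0,2,3,4,6} 6  {1,2,4,5,6} 30  {1,3,4,5,6} 30  {2,3,4,5,6} 30
  if 0:x drops first: 90 orders
  if 1:c drops first: 36 orders
heap linearizations: 126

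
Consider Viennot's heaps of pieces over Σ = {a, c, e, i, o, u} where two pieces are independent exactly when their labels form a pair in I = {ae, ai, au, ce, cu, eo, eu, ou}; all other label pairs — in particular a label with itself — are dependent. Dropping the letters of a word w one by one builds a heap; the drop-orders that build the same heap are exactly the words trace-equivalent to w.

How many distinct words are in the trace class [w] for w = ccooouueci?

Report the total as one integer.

0(c) covers ∅
1(c) covers 0:c
2(o) covers 1:c
3(o) covers 2:o
4(o) covers 3:o
5(u) covers ∅
6(u) covers 5:u
7(e) covers ∅
8(c) covers 4:o
9(i) covers 6:u, 7:e, 8:c
floor of heap: 0:c, 5:u, 7:e
completions by unplaced set U, small U first (add the entries for U minus each lowest piece of U):
  |U|=1: {9}:1
  |U|=2: {6,9}:1  {7,9}:1  {8,9}:1
  |U|=3: {4,8,9}:1  {5,6,9}:1  {6,7,9}:2  {6,8,9}:2  {7,8,9}:2
  |U|=4: {3,4,8,9}:1  {4,6,8,9}:3  {4,7,8,9}:3  {5,6,7,9}:3  {5,6,8,9}:3  {6,7,8,9}:6
  |U|=5: {2,3,4,8,9}:1  {3,4,6,8,9}:4  {3,4,7,8,9}:4  {4,5,6,8,9}:6  {4,6,7,8,9}:12  {5,6,7,8,9}:12
  |U|=6: {1,2,3,4,8,9}:1  {2,3,4,6,8,9}:5  {2,3,4,7,8,9}:5  {3,4,5,6,8,9}:10  {3,4,6,7,8,9}:20  {4,5,6,7,8,9}:30
  |U|=7: {0,1,2,3,4,8,9}:1  {1,2,3,4,6,8,9}:6  {1,2,3,4,7,8,9}:6  {2,3,4,5,6,8,9}:15  {2,3,4,6,7,8,9}:30  {3,4,5,6,7,8,9}:60
  |U|=8: {0,1,2,3,4,6,8,9}:7  {0,1,2,3,4,7,8,9}:7  {1,2,3,4,5,6,8,9}:21  {1,2,3,4,6,7,8,9}:42  {2,3,4,5,6,7,8,9}:105
  start at 0(c): 168
  start at 5(u): 56
  start at 7(e): 28
sum over floor = 252

252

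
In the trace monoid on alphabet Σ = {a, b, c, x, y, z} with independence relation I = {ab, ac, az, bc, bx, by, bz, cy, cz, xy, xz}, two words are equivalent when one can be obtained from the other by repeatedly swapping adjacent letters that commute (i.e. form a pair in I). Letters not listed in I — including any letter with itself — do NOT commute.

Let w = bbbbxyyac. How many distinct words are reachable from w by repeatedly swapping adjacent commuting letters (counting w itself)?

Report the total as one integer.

1134

drop 0:b onto floor
drop 1:b onto {0:b}
drop 2:b onto {1:b}
drop 3:b onto {2:b}
drop 4:x onto floor
drop 5:y onto floor
drop 6:y onto {5:y}
drop 7:a onto {4:x, 6:y}
drop 8:c onto {4:x}
ground layer = {0:b, 4:x, 5:y}
drop-orders for the pieces not yet dropped (sum over which currently-grounded one goes next):
  1 to go: {3} 1  {7} 1  {8} 1
  2 to go: {2,3} 1  {3,7} 2  {3,8} 2  {6,7} 1  {7,8} 2
  3 to go: {1,2,3} 1  {2,3,7} 3  {2,3,8} 3  {3,6,7} 3  {3,7,8} 6  {4,7,8} 2  {5,6,7} 1  {6,7,8} 3
  4 to go: {0,1,2,3} 1  {1,2,3,7} 4  {1,2,3,8} 4  {2,3,6,7} 6  {2,3,7,8} 12  {3,4,7,8} 8  {3,5,6,7} 4  {3,6,7,8} 12  {4,6,7,8} 5  {5,6,7,8} 4
  5 to go: {0,1,2,3,7} 5  {0,1,2,3,8} 5  {1,2,3,6,7} 10  {1,2,3,7,8} 20  {2,3,4,7,8} 20  {2,3,5,6,7} 10  {2,3,6,7,8} 30  {3,4,6,7,8} 25  {3,5,6,7,8} 20  {4,5,6,7,8} 9
  6 to go: {0,1,2,3,6,7} 15  {0,1,2,3,7,8} 30  {1,2,3,4,7,8} 40  {1,2,3,5,6,7} 20  {1,2,3,6,7,8} 60  {2,3,4,6,7,8} 75  {2,3,5,6,7,8} 60  {3,4,5,6,7,8} 54
  7 to go: {0,1,2,3,4,7,8} 70  {0,1,2,3,5,6,7} 35  {0,1,2,3,6,7,8} 105  {1,2,3,4,6,7,8} 175  {1,2,3,5,6,7,8} 140  {2,3,4,5,6,7,8} 189
  if 0:b drops first: 504 orders
  if 4:x drops first: 280 orders
  if 5:y drops first: 350 orders
heap linearizations: 1134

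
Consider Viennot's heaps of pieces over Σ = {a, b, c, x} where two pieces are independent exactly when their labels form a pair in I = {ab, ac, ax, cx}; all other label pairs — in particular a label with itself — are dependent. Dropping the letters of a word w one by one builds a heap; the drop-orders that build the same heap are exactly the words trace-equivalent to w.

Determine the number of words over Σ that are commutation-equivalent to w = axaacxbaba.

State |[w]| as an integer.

756

drop 0:a onto floor
drop 1:x onto floor
drop 2:a onto {0:a}
drop 3:a onto {2:a}
drop 4:c onto floor
drop 5:x onto {1:x}
drop 6:b onto {4:c, 5:x}
drop 7:a onto {3:a}
drop 8:b onto {6:b}
drop 9:a onto {7:a}
ground layer = {0:a, 1:x, 4:c}
drop-orders for the pieces not yet dropped (sum over which currently-grounded one goes next):
  1 to go: {8} 1  {9} 1
  2 to go: {6,8} 1  {7,9} 1  {8,9} 2
  3 to go: {3,7,9} 1  {4,6,8} 1  {5,6,8} 1  {6,8,9} 3  {7,8,9} 3
  4 to go: {1,5,6,8} 1  {2,3,7,9} 1  {3,7,8,9} 4  {4,5,6,8} 2  {4,6,8,9} 4  {5,6,8,9} 4  {6,7,8,9} 6
  5 to go: {0,2,3,7,9} 1  {1,4,5,6,8} 3  {1,5,6,8,9} 5  {2,3,7,8,9} 5  {3,6,7,8,9} 10  {4,5,6,8,9} 10  {4,6,7,8,9} 10  {5,6,7,8,9} 10
  6 to go: {0,2,3,7,8,9} 6  {1,4,5,6,8,9} 18  {1,5,6,7,8,9} 15  {2,3,6,7,8,9} 15  {3,4,6,7,8,9} 20  {3,5,6,7,8,9} 20  {4,5,6,7,8,9} 30
  7 to go: {0,2,3,6,7,8,9} 21  {1,3,5,6,7,8,9} 35  {1,4,5,6,7,8,9} 63  {2,3,4,6,7,8,9} 35  {2,3,5,6,7,8,9} 35  {3,4,5,6,7,8,9} 70
  8 to go: {0,2,3,4,6,7,8,9} 56  {0,2,3,5,6,7,8,9} 56  {1,2,3,5,6,7,8,9} 70  {1,3,4,5,6,7,8,9} 168  {2,3,4,5,6,7,8,9} 140
  if 0:a drops first: 378 orders
  if 1:x drops first: 252 orders
  if 4:c drops first: 126 orders
heap linearizations: 756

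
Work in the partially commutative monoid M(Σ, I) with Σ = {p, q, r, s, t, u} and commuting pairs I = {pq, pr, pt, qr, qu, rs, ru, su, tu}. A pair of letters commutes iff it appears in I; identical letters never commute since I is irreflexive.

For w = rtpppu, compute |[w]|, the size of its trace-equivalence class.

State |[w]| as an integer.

15

piece 0:r — minimal
piece 1:t rests on {0:r}
piece 2:p — minimal
piece 3:p rests on {2:p}
piece 4:p rests on {3:p}
piece 5:u rests on {4:p}
minimal pieces: {0:r, 2:p}
ways to finish when only these pieces remain (= sum over removing one remaining piece with nothing left below it):
  1 left: {1}→1  {5}→1
  2 left: {0,1}→1  {1,5}→2  {4,5}→1
  3 left: {0,1,5}→3  {1,4,5}→3  {3,4,5}→1
  4 left: {0,1,4,5}→6  {1,3,4,5}→4  {2,3,4,5}→1
  placing 0:r first → 5 extensions
  placing 2:p first → 10 extensions
total linear extensions = 15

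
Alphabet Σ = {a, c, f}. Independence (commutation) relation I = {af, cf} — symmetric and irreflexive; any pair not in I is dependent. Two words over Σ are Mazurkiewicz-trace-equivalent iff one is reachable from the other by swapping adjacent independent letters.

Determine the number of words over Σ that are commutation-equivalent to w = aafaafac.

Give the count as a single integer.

28

drop 0:a onto floor
drop 1:a onto {0:a}
drop 2:f onto floor
drop 3:a onto {1:a}
drop 4:a onto {3:a}
drop 5:f onto {2:f}
drop 6:a onto {4:a}
drop 7:c onto {6:a}
ground layer = {0:a, 2:f}
drop-orders for the pieces not yet dropped (sum over which currently-grounded one goes next):
  1 to go: {5} 1  {7} 1
  2 to go: {2,5} 1  {5,7} 2  {6,7} 1
  3 to go: {2,5,7} 3  {4,6,7} 1  {5,6,7} 3
  4 to go: {2,5,6,7} 6  {3,4,6,7} 1  {4,5,6,7} 4
  5 to go: {1,3,4,6,7} 1  {2,4,5,6,7} 10  {3,4,5,6,7} 5
  6 to go: {0,1,3,4,6,7} 1  {1,3,4,5,6,7} 6  {2,3,4,5,6,7} 15
  if 0:a drops first: 21 orders
  if 2:f drops first: 7 orders
heap linearizations: 28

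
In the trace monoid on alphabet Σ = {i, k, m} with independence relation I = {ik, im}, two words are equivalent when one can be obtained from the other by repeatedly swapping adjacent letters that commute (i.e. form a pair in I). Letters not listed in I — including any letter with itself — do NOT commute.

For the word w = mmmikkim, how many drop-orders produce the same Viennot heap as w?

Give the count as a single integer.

drop 0:m onto floor
drop 1:m onto {0:m}
drop 2:m onto {1:m}
drop 3:i onto floor
drop 4:k onto {2:m}
drop 5:k onto {4:k}
drop 6:i onto {3:i}
drop 7:m onto {5:k}
ground layer = {0:m, 3:i}
drop-orders for the pieces not yet dropped (sum over which currently-grounded one goes next):
  1 to go: {6} 1  {7} 1
  2 to go: {3,6} 1  {5,7} 1  {6,7} 2
  3 to go: {3,6,7} 3  {4,5,7} 1  {5,6,7} 3
  4 to go: {2,4,5,7} 1  {3,5,6,7} 6  {4,5,6,7} 4
  5 to go: {1,2,4,5,7} 1  {2,4,5,6,7} 5  {3,4,5,6,7} 10
  6 to go: {0,1,2,4,5,7} 1  {1,2,4,5,6,7} 6  {2,3,4,5,6,7} 15
  if 0:m drops first: 21 orders
  if 3:i drops first: 7 orders
heap linearizations: 28

28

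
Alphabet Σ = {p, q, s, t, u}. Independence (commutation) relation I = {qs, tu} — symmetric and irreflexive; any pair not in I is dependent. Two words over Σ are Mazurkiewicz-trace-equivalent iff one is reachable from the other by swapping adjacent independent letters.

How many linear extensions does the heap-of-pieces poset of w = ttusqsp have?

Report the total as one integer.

9

#0=t has no predecessor
#1=t depends on [0:t]
#2=u has no predecessor
#3=s depends on [1:t, 2:u]
#4=q depends on [1:t, 2:u]
#5=s depends on [3:s]
#6=p depends on [4:q, 5:s]
sources: [0:t, 2:u]
N(rest) = Σ N(rest − s) over sources s of rest; N(one piece) = 1:
  size 1 → [6]=1
  size 2 → [4,6]=1  [5,6]=1
  size 3 → [3,5,6]=1  [4,5,6]=2
  size 4 → [3,4,5,6]=3
  size 5 → [1,3,4,5,6]=3  [2,3,4,5,6]=3
  first=0(t) contributes 6
  first=2(u) contributes 3
|[w]| = 9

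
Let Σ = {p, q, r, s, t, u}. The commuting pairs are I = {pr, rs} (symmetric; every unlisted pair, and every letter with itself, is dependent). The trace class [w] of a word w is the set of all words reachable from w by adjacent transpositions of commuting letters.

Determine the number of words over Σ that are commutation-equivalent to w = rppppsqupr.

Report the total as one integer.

drop 0:r onto floor
drop 1:p onto floor
drop 2:p onto {1:p}
drop 3:p onto {2:p}
drop 4:p onto {3:p}
drop 5:s onto {4:p}
drop 6:q onto {0:r, 5:s}
drop 7:u onto {6:q}
drop 8:p onto {7:u}
drop 9:r onto {7:u}
ground layer = {0:r, 1:p}
drop-orders for the pieces not yet dropped (sum over which currently-grounded one goes next):
  1 to go: {8} 1  {9} 1
  2 to go: {8,9} 2
  3 to go: {7,8,9} 2
  4 to go: {6,7,8,9} 2
  5 to go: {0,6,7,8,9} 2  {5,6,7,8,9} 2
  6 to go: {0,5,6,7,8,9} 4  {4,5,6,7,8,9} 2
  7 to go: {0,4,5,6,7,8,9} 6  {3,4,5,6,7,8,9} 2
  8 to go: {0,3,4,5,6,7,8,9} 8  {2,3,4,5,6,7,8,9} 2
  if 0:r drops first: 2 orders
  if 1:p drops first: 10 orders
heap linearizations: 12

12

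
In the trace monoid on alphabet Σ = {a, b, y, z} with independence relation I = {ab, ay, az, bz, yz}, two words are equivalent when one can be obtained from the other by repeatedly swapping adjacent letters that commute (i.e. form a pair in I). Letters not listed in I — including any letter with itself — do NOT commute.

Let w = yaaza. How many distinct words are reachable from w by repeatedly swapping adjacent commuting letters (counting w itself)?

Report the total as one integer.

drop 0:y onto floor
drop 1:a onto floor
drop 2:a onto {1:a}
drop 3:z onto floor
drop 4:a onto {2:a}
ground layer = {0:y, 1:a, 3:z}
drop-orders for the pieces not yet dropped (sum over which currently-grounded one goes next):
  1 to go: {0} 1  {3} 1  {4} 1
  2 to go: {0,3} 2  {0,4} 2  {2,4} 1  {3,4} 2
  3 to go: {0,2,4} 3  {0,3,4} 6  {1,2,4} 1  {2,3,4} 3
  if 0:y drops first: 4 orders
  if 1:a drops first: 12 orders
  if 3:z drops first: 4 orders
heap linearizations: 20

20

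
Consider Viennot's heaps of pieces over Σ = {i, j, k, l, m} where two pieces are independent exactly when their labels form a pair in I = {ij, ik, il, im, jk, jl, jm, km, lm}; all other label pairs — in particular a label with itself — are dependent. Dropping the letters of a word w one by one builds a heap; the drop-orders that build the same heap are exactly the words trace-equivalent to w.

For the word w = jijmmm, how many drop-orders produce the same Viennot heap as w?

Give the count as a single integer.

#0=j has no predecessor
#1=i has no predecessor
#2=j depends on [0:j]
#3=m has no predecessor
#4=m depends on [3:m]
#5=m depends on [4:m]
sources: [0:j, 1:i, 3:m]
N(rest) = Σ N(rest − s) over sources s of rest; N(one piece) = 1:
  size 1 → [1]=1  [2]=1  [5]=1
  size 2 → [0,2]=1  [1,2]=2  [1,5]=2  [2,5]=2  [4,5]=1
  size 3 → [0,1,2]=3  [0,2,5]=3  [1,2,5]=6  [1,4,5]=3  [2,4,5]=3  [3,4,5]=1
  size 4 → [0,1,2,5]=12  [0,2,4,5]=6  [1,2,4,5]=12  [1,3,4,5]=4  [2,3,4,5]=4
  first=0(j) contributes 20
  first=1(i) contributes 10
  first=3(m) contributes 30
|[w]| = 60

60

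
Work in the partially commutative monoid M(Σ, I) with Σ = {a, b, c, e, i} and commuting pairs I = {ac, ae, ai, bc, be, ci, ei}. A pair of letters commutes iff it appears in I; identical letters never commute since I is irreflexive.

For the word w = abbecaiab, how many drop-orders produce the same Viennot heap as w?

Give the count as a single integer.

108

piece 0:a — minimal
piece 1:b rests on {0:a}
piece 2:b rests on {1:b}
piece 3:e — minimal
piece 4:c rests on {3:e}
piece 5:a rests on {2:b}
piece 6:i rests on {2:b}
piece 7:a rests on {5:a}
piece 8:b rests on {6:i, 7:a}
minimal pieces: {0:a, 3:e}
ways to finish when only these pieces remain (= sum over removing one remaining piece with nothing left below it):
  1 left: {4}→1  {8}→1
  2 left: {3,4}→1  {4,8}→2  {6,8}→1  {7,8}→1
  3 left: {3,4,8}→3  {4,6,8}→3  {4,7,8}→3  {5,7,8}→1  {6,7,8}→2
  4 left: {3,4,6,8}→6  {3,4,7,8}→6  {4,5,7,8}→4  {4,6,7,8}→8  {5,6,7,8}→3
  5 left: {2,5,6,7,8}→3  {3,4,5,7,8}→10  {3,4,6,7,8}→20  {4,5,6,7,8}→15
  6 left: {1,2,5,6,7,8}→3  {2,4,5,6,7,8}→18  {3,4,5,6,7,8}→45
  7 left: {0,1,2,5,6,7,8}→3  {1,2,4,5,6,7,8}→21  {2,3,4,5,6,7,8}→63
  placing 0:a first → 84 extensions
  placing 3:e first → 24 extensions
total linear extensions = 108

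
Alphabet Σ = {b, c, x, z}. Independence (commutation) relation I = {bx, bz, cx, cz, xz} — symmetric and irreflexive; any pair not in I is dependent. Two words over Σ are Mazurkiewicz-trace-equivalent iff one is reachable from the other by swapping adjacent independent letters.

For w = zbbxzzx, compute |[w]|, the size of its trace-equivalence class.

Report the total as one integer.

0(z) covers ∅
1(b) covers ∅
2(b) covers 1:b
3(x) covers ∅
4(z) covers 0:z
5(z) covers 4:z
6(x) covers 3:x
floor of heap: 0:z, 1:b, 3:x
completions by unplaced set U, small U first (add the entries for U minus each lowest piece of U):
  |U|=1: {2}:1  {5}:1  {6}:1
  |U|=2: {1,2}:1  {2,5}:2  {2,6}:2  {3,6}:1  {4,5}:1  {5,6}:2
  |U|=3: {0,4,5}:1  {1,2,5}:3  {1,2,6}:3  {2,3,6}:3  {2,4,5}:3  {2,5,6}:6  {3,5,6}:3  {4,5,6}:3
  |U|=4: {0,2,4,5}:4  {0,4,5,6}:4  {1,2,3,6}:6  {1,2,4,5}:6  {1,2,5,6}:12  {2,3,5,6}:12  {2,4,5,6}:12  {3,4,5,6}:6
  |U|=5: {0,1,2,4,5}:10  {0,2,4,5,6}:20  {0,3,4,5,6}:10  {1,2,3,5,6}:30  {1,2,4,5,6}:30  {2,3,4,5,6}:30
  start at 0(z): 90
  start at 1(b): 60
  start at 3(x): 60
sum over floor = 210

210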